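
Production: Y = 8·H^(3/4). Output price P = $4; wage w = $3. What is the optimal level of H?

MP_H = (3/4)·8·H^(-1/4) = 6·H^(-1/4).
Profit maximization for a price taker requires P·MP_H = w: 4·6·H^(-1/4) = 3.
So H^(-1/4) = 0.125, which gives H = 4096.

H* = 4096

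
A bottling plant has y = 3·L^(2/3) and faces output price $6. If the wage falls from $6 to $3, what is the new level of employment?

L* = 64

From P·MP_L = w with MP_L = 2·L^(-1/3), the labor demand is L(w) = (12/w)^(3).
At w = 6: L = 8. At w = 3: L = 64.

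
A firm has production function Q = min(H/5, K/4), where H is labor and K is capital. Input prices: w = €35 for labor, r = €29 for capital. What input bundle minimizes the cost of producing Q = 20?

With a fixed-proportions technology, the cost-minimizing bundle uses no slack in either input: H/5 = K/4 = Q.
So H = 5·20 = 100 and K = 4·20 = 80.

H* = 100, K* = 80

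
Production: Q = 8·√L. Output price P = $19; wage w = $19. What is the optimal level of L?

L* = 16

MP_L = (1/2)·8·L^(-1/2) = 4·L^(-1/2).
Profit maximization for a price taker requires P·MP_L = w: 19·4·L^(-1/2) = 19.
So L^(-1/2) = 0.25, which gives L = 16.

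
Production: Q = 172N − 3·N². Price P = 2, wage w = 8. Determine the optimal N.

The marginal product of N is MP_N = 172 − 6N.
A price-taking firm hires until the value of the marginal product equals the wage: P·MP_N = w, so 2·(172 − 6N) = 8.
Then 172 − 6N = 4, giving N = 28.

N* = 28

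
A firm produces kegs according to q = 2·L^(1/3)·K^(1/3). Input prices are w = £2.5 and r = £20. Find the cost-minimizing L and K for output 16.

L* = 64, K* = 8

Cost minimization requires the marginal rate of technical substitution to equal the input-price ratio: MP_L/MP_K = w/r.
Here MP_L/MP_K = (1/3)·(K/L)/(1/3) = (K/L). Setting this equal to 2.5/20 = 0.125 gives K = 0.125L.
Substituting into q = 16: 2·L^(1/3)·(0.125L)^(1/3) = 16.
Solving, L = 64 and K = 8.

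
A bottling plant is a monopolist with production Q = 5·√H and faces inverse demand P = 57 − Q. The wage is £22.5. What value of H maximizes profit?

H* = 9

Marginal revenue from the inverse demand is MR = 57 − 2Q.
The marginal product is MP_H = 2.5·H^(-1/2).
A monopolist hires until marginal revenue product equals the wage: MR·MP_H = w.
At H, Q = 5·√H. Substituting and solving: (57 − 10·√H)·2.5·H^(-1/2) = 22.5 gives H = 9.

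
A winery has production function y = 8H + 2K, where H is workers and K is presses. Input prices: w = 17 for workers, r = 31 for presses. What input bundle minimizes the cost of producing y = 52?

H* = 6.5, K* = 0

The inputs are perfect substitutes, so the firm uses whichever has the lower cost per unit of output.
Cost per unit of output via H is w/8 = 2.125; via K it is r/2 = 15.5. H is cheaper.
Producing y = 52 with H alone: H = 6.5, K = 0.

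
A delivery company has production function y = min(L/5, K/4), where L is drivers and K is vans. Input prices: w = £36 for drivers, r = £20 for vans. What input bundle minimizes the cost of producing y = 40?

L* = 200, K* = 160

With a fixed-proportions technology, the cost-minimizing bundle uses no slack in either input: L/5 = K/4 = y.
So L = 5·40 = 200 and K = 4·40 = 160.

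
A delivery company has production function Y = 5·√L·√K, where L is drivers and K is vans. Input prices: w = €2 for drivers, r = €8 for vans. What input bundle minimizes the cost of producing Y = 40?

Cost minimization requires the marginal rate of technical substitution to equal the input-price ratio: MP_L/MP_K = w/r.
Here MP_L/MP_K = (1/2)·(K/L)/(1/2) = (K/L). Setting this equal to 2/8 = 0.25 gives K = 0.25L.
Substituting into Y = 40: 5·L^(1/2)·(0.25L)^(1/2) = 40.
Solving, L = 16 and K = 4.

L* = 16, K* = 4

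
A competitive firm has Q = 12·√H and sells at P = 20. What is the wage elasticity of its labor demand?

MP_H = (1/2)·12·H^(-1/2), so P·MP_H = w gives 120·H^(-1/2) = w.
Solving, H(w) = (120/w)^(2). This is a constant-elasticity form: H ∝ w^(−2), so ε = −2.

ε = -2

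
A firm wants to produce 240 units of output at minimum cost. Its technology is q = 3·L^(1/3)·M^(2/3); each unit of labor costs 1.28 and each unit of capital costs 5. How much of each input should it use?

Cost minimization requires the marginal rate of technical substitution to equal the input-price ratio: MP_L/MP_M = w/r.
Here MP_L/MP_M = (1/3)·(M/L)/(2/3) = 0.5·(M/L). Setting this equal to 1.28/5 = 0.256 gives M = 0.512L.
Substituting into q = 240: 3·L^(1/3)·(0.512L)^(2/3) = 240.
Solving, L = 125 and M = 64.

L* = 125, M* = 64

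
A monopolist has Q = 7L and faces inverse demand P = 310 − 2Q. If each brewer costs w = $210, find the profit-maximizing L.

L* = 10

Marginal revenue from the inverse demand is MR = 310 − 4Q.
The marginal product is MP_L = 7.
A monopolist hires until marginal revenue product equals the wage: MR·MP_L = w.
(310 − 28L)·7 = 210, so L = 10.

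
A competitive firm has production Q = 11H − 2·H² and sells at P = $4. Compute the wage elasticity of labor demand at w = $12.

ε = -0.375

From P·MP_H = w with MP_H = 11 − 4H, labor demand is H(w) = (11 − w/4)/4.
dH/dw = −1/(16) = -0.0625.
At w = 12, H = 2, so ε = (dH/dw)·(w/H) = (-0.0625)·(12/2) = -0.375.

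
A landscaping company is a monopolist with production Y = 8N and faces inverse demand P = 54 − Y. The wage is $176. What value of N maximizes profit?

N* = 2

Marginal revenue from the inverse demand is MR = 54 − 2Y.
The marginal product is MP_N = 8.
A monopolist hires until marginal revenue product equals the wage: MR·MP_N = w.
(54 − 16N)·8 = 176, so N = 2.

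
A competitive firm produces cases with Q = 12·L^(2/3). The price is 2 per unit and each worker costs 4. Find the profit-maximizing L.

MP_L = (2/3)·12·L^(-1/3) = 8·L^(-1/3).
Profit maximization for a price taker requires P·MP_L = w: 2·8·L^(-1/3) = 4.
So L^(-1/3) = 0.25, which gives L = 64.

L* = 64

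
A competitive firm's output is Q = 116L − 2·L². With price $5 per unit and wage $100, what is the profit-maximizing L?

The marginal product of L is MP_L = 116 − 4L.
A price-taking firm hires until the value of the marginal product equals the wage: P·MP_L = w, so 5·(116 − 4L) = 100.
Then 116 − 4L = 20, giving L = 24.

L* = 24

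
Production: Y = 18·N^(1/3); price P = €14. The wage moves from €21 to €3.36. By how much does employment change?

From P·MP_N = w with MP_N = 6·N^(-2/3), the labor demand is N(w) = (84/w)^(3/2).
At w = 21: N = 8. At w = 3.36: N = 125.
ΔN = 125 − 8 = 117.

ΔN = 117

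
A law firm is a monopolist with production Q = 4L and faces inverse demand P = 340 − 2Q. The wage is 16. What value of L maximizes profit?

Marginal revenue from the inverse demand is MR = 340 − 4Q.
The marginal product is MP_L = 4.
A monopolist hires until marginal revenue product equals the wage: MR·MP_L = w.
(340 − 16L)·4 = 16, so L = 21.

L* = 21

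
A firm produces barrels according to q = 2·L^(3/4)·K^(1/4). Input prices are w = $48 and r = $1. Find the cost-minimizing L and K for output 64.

L* = 16, K* = 256

Cost minimization requires the marginal rate of technical substitution to equal the input-price ratio: MP_L/MP_K = w/r.
Here MP_L/MP_K = (3/4)·(K/L)/(1/4) = 3·(K/L). Setting this equal to 48/1 = 48 gives K = 16L.
Substituting into q = 64: 2·L^(3/4)·(16L)^(1/4) = 64.
Solving, L = 16 and K = 256.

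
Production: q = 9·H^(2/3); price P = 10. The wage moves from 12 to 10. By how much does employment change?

ΔH = 91

From P·MP_H = w with MP_H = 6·H^(-1/3), the labor demand is H(w) = (60/w)^(3).
At w = 12: H = 125. At w = 10: H = 216.
ΔH = 216 − 125 = 91.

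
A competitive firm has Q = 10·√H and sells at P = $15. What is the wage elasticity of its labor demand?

MP_H = (1/2)·10·H^(-1/2), so P·MP_H = w gives 75·H^(-1/2) = w.
Solving, H(w) = (75/w)^(2). This is a constant-elasticity form: H ∝ w^(−2), so ε = −2.

ε = -2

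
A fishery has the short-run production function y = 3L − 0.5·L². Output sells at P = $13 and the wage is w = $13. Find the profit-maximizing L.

The marginal product of L is MP_L = 3 − L.
A price-taking firm hires until the value of the marginal product equals the wage: P·MP_L = w, so 13·(3 − L) = 13.
Then 3 − L = 1, giving L = 2.

L* = 2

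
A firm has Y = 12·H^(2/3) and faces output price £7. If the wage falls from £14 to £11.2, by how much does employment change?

From P·MP_H = w with MP_H = 8·H^(-1/3), the labor demand is H(w) = (56/w)^(3).
At w = 14: H = 64. At w = 11.2: H = 125.
ΔH = 125 − 64 = 61.

ΔH = 61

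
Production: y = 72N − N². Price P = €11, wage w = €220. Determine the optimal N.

The marginal product of N is MP_N = 72 − 2N.
A price-taking firm hires until the value of the marginal product equals the wage: P·MP_N = w, so 11·(72 − 2N) = 220.
Then 72 − 2N = 20, giving N = 26.

N* = 26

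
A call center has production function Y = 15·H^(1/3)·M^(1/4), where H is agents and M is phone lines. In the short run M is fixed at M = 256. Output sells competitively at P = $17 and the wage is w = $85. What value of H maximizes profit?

With M = 256, MP_H = (1/3)·15·H^(-2/3)·256^(1/4) = 20·H^(-2/3).
Profit maximization for a price taker requires P·MP_H = w: 17·20·H^(-2/3) = 85.
So H^(-2/3) = 0.25, which gives H = 8.

H* = 8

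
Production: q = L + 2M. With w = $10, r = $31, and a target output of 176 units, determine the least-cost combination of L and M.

L* = 176, M* = 0

The inputs are perfect substitutes, so the firm uses whichever has the lower cost per unit of output.
Cost per unit of output via L is 10; via M it is 15.5. L is cheaper.
Producing q = 176 with L alone: L = 176, M = 0.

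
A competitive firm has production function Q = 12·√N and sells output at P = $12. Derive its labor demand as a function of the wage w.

MP_N = (1/2)·12·N^(-1/2) = 6·N^(-1/2).
Setting P·MP_N = w: 72·N^(-1/2) = w.
Solving for N: N^(-1/2) = w/72, so N = (72/w)^(2).

N(w) = 5184/w²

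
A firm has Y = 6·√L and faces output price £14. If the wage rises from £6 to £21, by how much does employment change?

From P·MP_L = w with MP_L = 3·L^(-1/2), the labor demand is L(w) = (42/w)^(2).
At w = 6: L = 49. At w = 21: L = 4.
ΔL = 4 − 49 = -45.

ΔL = -45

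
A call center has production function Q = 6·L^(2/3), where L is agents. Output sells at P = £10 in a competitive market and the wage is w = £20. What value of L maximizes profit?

L* = 8

MP_L = (2/3)·6·L^(-1/3) = 4·L^(-1/3).
Profit maximization for a price taker requires P·MP_L = w: 10·4·L^(-1/3) = 20.
So L^(-1/3) = 0.5, which gives L = 8.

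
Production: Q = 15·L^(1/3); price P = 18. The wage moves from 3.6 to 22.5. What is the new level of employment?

L* = 8

From P·MP_L = w with MP_L = 5·L^(-2/3), the labor demand is L(w) = (90/w)^(3/2).
At w = 3.6: L = 125. At w = 22.5: L = 8.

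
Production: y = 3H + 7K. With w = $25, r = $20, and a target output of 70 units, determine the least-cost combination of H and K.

The inputs are perfect substitutes, so the firm uses whichever has the lower cost per unit of output.
Cost per unit of output via H is w/3 = 25/3; via K it is r/7 = 20/7. K is cheaper.
Producing y = 70 with K alone: H = 0, K = 10.

H* = 0, K* = 10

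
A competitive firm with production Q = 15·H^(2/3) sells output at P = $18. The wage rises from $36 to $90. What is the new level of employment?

From P·MP_H = w with MP_H = 10·H^(-1/3), the labor demand is H(w) = (180/w)^(3).
At w = 36: H = 125. At w = 90: H = 8.

H* = 8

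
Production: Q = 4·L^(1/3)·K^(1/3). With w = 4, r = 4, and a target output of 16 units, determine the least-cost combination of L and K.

L* = 8, K* = 8

Cost minimization requires the marginal rate of technical substitution to equal the input-price ratio: MP_L/MP_K = w/r.
Here MP_L/MP_K = (1/3)·(K/L)/(1/3) = (K/L). Setting this equal to 4/4 = 1 gives K = L.
Substituting into Q = 16: 4·L^(1/3)·(L)^(1/3) = 16.
Solving, L = 8 and K = 8.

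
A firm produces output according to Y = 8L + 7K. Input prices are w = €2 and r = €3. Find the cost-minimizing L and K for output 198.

The inputs are perfect substitutes, so the firm uses whichever has the lower cost per unit of output.
Cost per unit of output via L is w/8 = 0.25; via K it is r/7 = 3/7. L is cheaper.
Producing Y = 198 with L alone: L = 24.75, K = 0.

L* = 24.75, K* = 0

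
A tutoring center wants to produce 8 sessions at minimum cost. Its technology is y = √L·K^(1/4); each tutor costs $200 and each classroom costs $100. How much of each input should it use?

Cost minimization requires the marginal rate of technical substitution to equal the input-price ratio: MP_L/MP_K = w/r.
Here MP_L/MP_K = (1/2)·(K/L)/(1/4) = 2·(K/L). Setting this equal to 200/100 = 2 gives K = L.
Substituting into y = 8: L^(1/2)·(L)^(1/4) = 8.
Solving, L = 16 and K = 16.

L* = 16, K* = 16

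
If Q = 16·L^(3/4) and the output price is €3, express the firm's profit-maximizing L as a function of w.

MP_L = (3/4)·16·L^(-1/4) = 12·L^(-1/4).
Setting P·MP_L = w: 36·L^(-1/4) = w.
Solving for L: L^(-1/4) = w/36, so L = (36/w)^(4).

L(w) = 1679616/w^(4)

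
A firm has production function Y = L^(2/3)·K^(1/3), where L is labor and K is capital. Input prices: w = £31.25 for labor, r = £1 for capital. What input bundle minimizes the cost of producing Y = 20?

L* = 8, K* = 125

Cost minimization requires the marginal rate of technical substitution to equal the input-price ratio: MP_L/MP_K = w/r.
Here MP_L/MP_K = (2/3)·(K/L)/(1/3) = 2·(K/L). Setting this equal to 31.25/1 = 31.25 gives K = 15.625L.
Substituting into Y = 20: L^(2/3)·(15.625L)^(1/3) = 20.
Solving, L = 8 and K = 125.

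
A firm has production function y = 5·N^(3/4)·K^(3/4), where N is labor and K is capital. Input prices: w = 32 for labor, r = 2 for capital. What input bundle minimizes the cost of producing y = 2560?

Cost minimization requires the marginal rate of technical substitution to equal the input-price ratio: MP_N/MP_K = w/r.
Here MP_N/MP_K = (3/4)·(K/N)/(3/4) = (K/N). Setting this equal to 32/2 = 16 gives K = 16N.
Substituting into y = 2560: 5·N^(3/4)·(16N)^(3/4) = 2560.
Solving, N = 16 and K = 256.

N* = 16, K* = 256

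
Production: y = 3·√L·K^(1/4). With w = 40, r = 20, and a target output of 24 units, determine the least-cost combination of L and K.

L* = 16, K* = 16

Cost minimization requires the marginal rate of technical substitution to equal the input-price ratio: MP_L/MP_K = w/r.
Here MP_L/MP_K = (1/2)·(K/L)/(1/4) = 2·(K/L). Setting this equal to 40/20 = 2 gives K = L.
Substituting into y = 24: 3·L^(1/2)·(L)^(1/4) = 24.
Solving, L = 16 and K = 16.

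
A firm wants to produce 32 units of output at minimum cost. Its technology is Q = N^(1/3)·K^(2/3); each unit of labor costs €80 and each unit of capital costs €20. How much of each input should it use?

N* = 8, K* = 64

Cost minimization requires the marginal rate of technical substitution to equal the input-price ratio: MP_N/MP_K = w/r.
Here MP_N/MP_K = (1/3)·(K/N)/(2/3) = 0.5·(K/N). Setting this equal to 80/20 = 4 gives K = 8N.
Substituting into Q = 32: N^(1/3)·(8N)^(2/3) = 32.
Solving, N = 8 and K = 64.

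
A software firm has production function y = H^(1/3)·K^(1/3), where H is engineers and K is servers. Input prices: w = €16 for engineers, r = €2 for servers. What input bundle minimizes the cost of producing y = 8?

Cost minimization requires the marginal rate of technical substitution to equal the input-price ratio: MP_H/MP_K = w/r.
Here MP_H/MP_K = (1/3)·(K/H)/(1/3) = (K/H). Setting this equal to 16/2 = 8 gives K = 8H.
Substituting into y = 8: H^(1/3)·(8H)^(1/3) = 8.
Solving, H = 8 and K = 64.

H* = 8, K* = 64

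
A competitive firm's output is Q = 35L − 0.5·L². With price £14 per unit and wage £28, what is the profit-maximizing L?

The marginal product of L is MP_L = 35 − L.
A price-taking firm hires until the value of the marginal product equals the wage: P·MP_L = w, so 14·(35 − L) = 28.
Then 35 − L = 2, giving L = 33.

L* = 33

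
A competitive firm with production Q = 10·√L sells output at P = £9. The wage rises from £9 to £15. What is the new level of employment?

L* = 9

From P·MP_L = w with MP_L = 5·L^(-1/2), the labor demand is L(w) = (45/w)^(2).
At w = 9: L = 25. At w = 15: L = 9.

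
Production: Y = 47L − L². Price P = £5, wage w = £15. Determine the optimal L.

The marginal product of L is MP_L = 47 − 2L.
A price-taking firm hires until the value of the marginal product equals the wage: P·MP_L = w, so 5·(47 − 2L) = 15.
Then 47 − 2L = 3, giving L = 22.

L* = 22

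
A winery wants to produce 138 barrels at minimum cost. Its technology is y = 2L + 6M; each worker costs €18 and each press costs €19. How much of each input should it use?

L* = 0, M* = 23

The inputs are perfect substitutes, so the firm uses whichever has the lower cost per unit of output.
Cost per unit of output via L is w/2 = 9; via M it is r/6 = 19/6. M is cheaper.
Producing y = 138 with M alone: L = 0, M = 23.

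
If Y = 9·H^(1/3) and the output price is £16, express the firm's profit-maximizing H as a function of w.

H(w) = (48/w)^(3/2)

MP_H = (1/3)·9·H^(-2/3) = 3·H^(-2/3).
Setting P·MP_H = w: 48·H^(-2/3) = w.
Solving for H: H^(-2/3) = w/48, so H = (48/w)^(3/2).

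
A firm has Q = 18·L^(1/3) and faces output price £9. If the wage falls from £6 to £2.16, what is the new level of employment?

From P·MP_L = w with MP_L = 6·L^(-2/3), the labor demand is L(w) = (54/w)^(3/2).
At w = 6: L = 27. At w = 2.16: L = 125.

L* = 125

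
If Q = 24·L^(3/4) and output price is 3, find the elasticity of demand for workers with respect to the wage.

ε = -4

MP_L = (3/4)·24·L^(-1/4), so P·MP_L = w gives 54·L^(-1/4) = w.
Solving, L(w) = (54/w)^(4). This is a constant-elasticity form: L ∝ w^(−4), so ε = −4.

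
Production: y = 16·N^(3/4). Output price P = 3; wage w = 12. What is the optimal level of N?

N* = 81

MP_N = (3/4)·16·N^(-1/4) = 12·N^(-1/4).
Profit maximization for a price taker requires P·MP_N = w: 3·12·N^(-1/4) = 12.
So N^(-1/4) = 1/3, which gives N = 81.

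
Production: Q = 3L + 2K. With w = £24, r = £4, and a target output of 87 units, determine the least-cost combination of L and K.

L* = 0, K* = 43.5

The inputs are perfect substitutes, so the firm uses whichever has the lower cost per unit of output.
Cost per unit of output via L is w/3 = 8; via K it is r/2 = 2. K is cheaper.
Producing Q = 87 with K alone: L = 0, K = 43.5.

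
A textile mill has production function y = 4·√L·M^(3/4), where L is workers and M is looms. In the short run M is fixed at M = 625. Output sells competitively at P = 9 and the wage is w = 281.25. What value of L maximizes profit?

With M = 625, MP_L = (1/2)·4·L^(-1/2)·625^(3/4) = 250·L^(-1/2).
Profit maximization for a price taker requires P·MP_L = w: 9·250·L^(-1/2) = 281.25.
So L^(-1/2) = 0.125, which gives L = 64.

L* = 64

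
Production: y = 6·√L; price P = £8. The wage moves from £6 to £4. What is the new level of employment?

L* = 36

From P·MP_L = w with MP_L = 3·L^(-1/2), the labor demand is L(w) = (24/w)^(2).
At w = 6: L = 16. At w = 4: L = 36.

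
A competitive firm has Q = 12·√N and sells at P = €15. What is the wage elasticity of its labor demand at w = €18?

ε = -2

MP_N = (1/2)·12·N^(-1/2), so P·MP_N = w gives 90·N^(-1/2) = w.
Solving, N(w) = (90/w)^(2). This is a constant-elasticity form: N ∝ w^(−2), so ε = −2.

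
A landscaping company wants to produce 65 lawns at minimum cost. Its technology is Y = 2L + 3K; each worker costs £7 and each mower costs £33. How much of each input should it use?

The inputs are perfect substitutes, so the firm uses whichever has the lower cost per unit of output.
Cost per unit of output via L is w/2 = 3.5; via K it is r/3 = 11. L is cheaper.
Producing Y = 65 with L alone: L = 32.5, K = 0.

L* = 32.5, K* = 0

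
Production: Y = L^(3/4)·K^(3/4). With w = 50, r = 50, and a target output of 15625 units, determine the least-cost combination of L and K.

L* = 625, K* = 625

Cost minimization requires the marginal rate of technical substitution to equal the input-price ratio: MP_L/MP_K = w/r.
Here MP_L/MP_K = (3/4)·(K/L)/(3/4) = (K/L). Setting this equal to 50/50 = 1 gives K = L.
Substituting into Y = 15625: L^(3/4)·(L)^(3/4) = 15625.
Solving, L = 625 and K = 625.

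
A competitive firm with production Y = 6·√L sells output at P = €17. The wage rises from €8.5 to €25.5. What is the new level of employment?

From P·MP_L = w with MP_L = 3·L^(-1/2), the labor demand is L(w) = (51/w)^(2).
At w = 8.5: L = 36. At w = 25.5: L = 4.

L* = 4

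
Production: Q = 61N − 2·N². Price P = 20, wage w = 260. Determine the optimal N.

The marginal product of N is MP_N = 61 − 4N.
A price-taking firm hires until the value of the marginal product equals the wage: P·MP_N = w, so 20·(61 − 4N) = 260.
Then 61 − 4N = 13, giving N = 12.

N* = 12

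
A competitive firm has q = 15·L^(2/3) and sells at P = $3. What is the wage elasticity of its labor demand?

ε = -3

MP_L = (2/3)·15·L^(-1/3), so P·MP_L = w gives 30·L^(-1/3) = w.
Solving, L(w) = (30/w)^(3). This is a constant-elasticity form: L ∝ w^(−3), so ε = −3.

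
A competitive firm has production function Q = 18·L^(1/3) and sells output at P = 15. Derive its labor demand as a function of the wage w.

MP_L = (1/3)·18·L^(-2/3) = 6·L^(-2/3).
Setting P·MP_L = w: 90·L^(-2/3) = w.
Solving for L: L^(-2/3) = w/90, so L = (90/w)^(3/2).

L(w) = (90/w)^(3/2)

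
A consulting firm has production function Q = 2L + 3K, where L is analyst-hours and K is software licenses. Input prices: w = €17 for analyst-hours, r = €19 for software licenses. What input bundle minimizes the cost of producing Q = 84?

The inputs are perfect substitutes, so the firm uses whichever has the lower cost per unit of output.
Cost per unit of output via L is w/2 = 8.5; via K it is r/3 = 19/3. K is cheaper.
Producing Q = 84 with K alone: L = 0, K = 28.

L* = 0, K* = 28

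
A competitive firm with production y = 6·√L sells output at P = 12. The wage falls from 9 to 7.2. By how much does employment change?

From P·MP_L = w with MP_L = 3·L^(-1/2), the labor demand is L(w) = (36/w)^(2).
At w = 9: L = 16. At w = 7.2: L = 25.
ΔL = 25 − 16 = 9.

ΔL = 9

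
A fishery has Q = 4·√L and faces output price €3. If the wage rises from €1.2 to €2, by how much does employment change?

ΔL = -16

From P·MP_L = w with MP_L = 2·L^(-1/2), the labor demand is L(w) = (6/w)^(2).
At w = 1.2: L = 25. At w = 2: L = 9.
ΔL = 9 − 25 = -16.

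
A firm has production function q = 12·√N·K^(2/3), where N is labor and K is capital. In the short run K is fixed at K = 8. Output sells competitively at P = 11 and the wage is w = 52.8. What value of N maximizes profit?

With K = 8, MP_N = (1/2)·12·N^(-1/2)·8^(2/3) = 24·N^(-1/2).
Profit maximization for a price taker requires P·MP_N = w: 11·24·N^(-1/2) = 52.8.
So N^(-1/2) = 0.2, which gives N = 25.

N* = 25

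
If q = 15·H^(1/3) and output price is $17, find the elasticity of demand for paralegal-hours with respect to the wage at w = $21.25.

ε = -1.5

MP_H = (1/3)·15·H^(-2/3), so P·MP_H = w gives 85·H^(-2/3) = w.
Solving, H(w) = (85/w)^(3/2). This is a constant-elasticity form: H ∝ w^(−3/2), so ε = −3/2.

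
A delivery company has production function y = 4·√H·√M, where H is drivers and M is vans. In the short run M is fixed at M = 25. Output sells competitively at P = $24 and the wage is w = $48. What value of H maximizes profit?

H* = 25

With M = 25, MP_H = (1/2)·4·H^(-1/2)·25^(1/2) = 10·H^(-1/2).
Profit maximization for a price taker requires P·MP_H = w: 24·10·H^(-1/2) = 48.
So H^(-1/2) = 0.2, which gives H = 25.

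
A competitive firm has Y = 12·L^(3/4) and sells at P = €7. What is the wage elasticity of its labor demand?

ε = -4

MP_L = (3/4)·12·L^(-1/4), so P·MP_L = w gives 63·L^(-1/4) = w.
Solving, L(w) = (63/w)^(4). This is a constant-elasticity form: L ∝ w^(−4), so ε = −4.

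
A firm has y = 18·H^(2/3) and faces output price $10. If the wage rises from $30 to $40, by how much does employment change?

ΔH = -37

From P·MP_H = w with MP_H = 12·H^(-1/3), the labor demand is H(w) = (120/w)^(3).
At w = 30: H = 64. At w = 40: H = 27.
ΔH = 27 − 64 = -37.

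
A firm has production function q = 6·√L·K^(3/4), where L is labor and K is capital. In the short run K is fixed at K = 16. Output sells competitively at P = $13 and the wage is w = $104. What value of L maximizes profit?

With K = 16, MP_L = (1/2)·6·L^(-1/2)·16^(3/4) = 24·L^(-1/2).
Profit maximization for a price taker requires P·MP_L = w: 13·24·L^(-1/2) = 104.
So L^(-1/2) = 1/3, which gives L = 9.

L* = 9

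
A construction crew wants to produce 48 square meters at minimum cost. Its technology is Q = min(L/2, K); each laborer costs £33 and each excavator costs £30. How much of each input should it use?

L* = 96, K* = 48

With a fixed-proportions technology, the cost-minimizing bundle uses no slack in either input: L/2 = K = Q.
So L = 2·48 = 96 and K = 48.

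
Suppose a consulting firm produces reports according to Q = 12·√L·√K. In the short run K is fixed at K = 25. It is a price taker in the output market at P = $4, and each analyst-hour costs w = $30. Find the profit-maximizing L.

L* = 16

With K = 25, MP_L = (1/2)·12·L^(-1/2)·25^(1/2) = 30·L^(-1/2).
Profit maximization for a price taker requires P·MP_L = w: 4·30·L^(-1/2) = 30.
So L^(-1/2) = 0.25, which gives L = 16.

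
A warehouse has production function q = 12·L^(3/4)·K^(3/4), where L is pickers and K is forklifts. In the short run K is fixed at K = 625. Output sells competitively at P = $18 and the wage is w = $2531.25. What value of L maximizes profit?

L* = 4096

With K = 625, MP_L = (3/4)·12·L^(-1/4)·625^(3/4) = 1125·L^(-1/4).
Profit maximization for a price taker requires P·MP_L = w: 18·1125·L^(-1/4) = 2531.25.
So L^(-1/4) = 0.125, which gives L = 4096.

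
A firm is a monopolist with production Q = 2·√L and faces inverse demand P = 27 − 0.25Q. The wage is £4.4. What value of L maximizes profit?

L* = 25

Marginal revenue from the inverse demand is MR = 27 − 0.5Q.
The marginal product is MP_L = L^(-1/2).
A monopolist hires until marginal revenue product equals the wage: MR·MP_L = w.
At L, Q = 2·√L. Substituting and solving: (27 − √L)·L^(-1/2) = 4.4 gives L = 25.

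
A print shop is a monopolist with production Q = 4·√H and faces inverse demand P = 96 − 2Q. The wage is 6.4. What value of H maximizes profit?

Marginal revenue from the inverse demand is MR = 96 − 4Q.
The marginal product is MP_H = 2·H^(-1/2).
A monopolist hires until marginal revenue product equals the wage: MR·MP_H = w.
At H, Q = 4·√H. Substituting and solving: (96 − 16·√H)·2·H^(-1/2) = 6.4 gives H = 25.

H* = 25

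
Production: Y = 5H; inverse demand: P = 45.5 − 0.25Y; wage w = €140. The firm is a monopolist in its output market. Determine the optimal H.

H* = 7

Marginal revenue from the inverse demand is MR = 45.5 − 0.5Y.
The marginal product is MP_H = 5.
A monopolist hires until marginal revenue product equals the wage: MR·MP_H = w.
(45.5 − 2.5H)·5 = 140, so H = 7.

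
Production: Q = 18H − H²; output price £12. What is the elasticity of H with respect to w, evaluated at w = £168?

ε = -3.5

From P·MP_H = w with MP_H = 18 − 2H, labor demand is H(w) = (18 − w/12)/2.
dH/dw = −1/(24) = -1/24.
At w = 168, H = 2, so ε = (dH/dw)·(w/H) = (-1/24)·(168/2) = -3.5.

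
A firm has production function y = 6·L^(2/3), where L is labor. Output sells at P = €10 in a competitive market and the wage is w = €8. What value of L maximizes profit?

L* = 125

MP_L = (2/3)·6·L^(-1/3) = 4·L^(-1/3).
Profit maximization for a price taker requires P·MP_L = w: 10·4·L^(-1/3) = 8.
So L^(-1/3) = 0.2, which gives L = 125.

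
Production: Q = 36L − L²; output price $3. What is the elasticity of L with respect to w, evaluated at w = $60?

From P·MP_L = w with MP_L = 36 − 2L, labor demand is L(w) = (36 − w/3)/2.
dL/dw = −1/(6) = -1/6.
At w = 60, L = 8, so ε = (dL/dw)·(w/L) = (-1/6)·(60/8) = -1.25.

ε = -1.25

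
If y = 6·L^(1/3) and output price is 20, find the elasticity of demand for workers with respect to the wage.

MP_L = (1/3)·6·L^(-2/3), so P·MP_L = w gives 40·L^(-2/3) = w.
Solving, L(w) = (40/w)^(3/2). This is a constant-elasticity form: L ∝ w^(−3/2), so ε = −3/2.

ε = -1.5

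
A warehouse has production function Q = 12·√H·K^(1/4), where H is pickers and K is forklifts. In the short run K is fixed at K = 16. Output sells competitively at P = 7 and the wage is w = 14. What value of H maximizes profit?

With K = 16, MP_H = (1/2)·12·H^(-1/2)·16^(1/4) = 12·H^(-1/2).
Profit maximization for a price taker requires P·MP_H = w: 7·12·H^(-1/2) = 14.
So H^(-1/2) = 1/6, which gives H = 36.

H* = 36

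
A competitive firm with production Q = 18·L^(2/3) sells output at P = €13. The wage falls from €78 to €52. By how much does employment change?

From P·MP_L = w with MP_L = 12·L^(-1/3), the labor demand is L(w) = (156/w)^(3).
At w = 78: L = 8. At w = 52: L = 27.
ΔL = 27 − 8 = 19.

ΔL = 19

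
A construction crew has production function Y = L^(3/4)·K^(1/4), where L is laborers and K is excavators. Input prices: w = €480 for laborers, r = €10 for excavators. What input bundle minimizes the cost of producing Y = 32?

Cost minimization requires the marginal rate of technical substitution to equal the input-price ratio: MP_L/MP_K = w/r.
Here MP_L/MP_K = (3/4)·(K/L)/(1/4) = 3·(K/L). Setting this equal to 480/10 = 48 gives K = 16L.
Substituting into Y = 32: L^(3/4)·(16L)^(1/4) = 32.
Solving, L = 16 and K = 256.

L* = 16, K* = 256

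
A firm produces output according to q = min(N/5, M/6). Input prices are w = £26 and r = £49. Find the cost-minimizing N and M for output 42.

With a fixed-proportions technology, the cost-minimizing bundle uses no slack in either input: N/5 = M/6 = q.
So N = 5·42 = 210 and M = 6·42 = 252.

N* = 210, M* = 252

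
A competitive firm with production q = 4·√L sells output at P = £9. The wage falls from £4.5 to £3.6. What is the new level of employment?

L* = 25

From P·MP_L = w with MP_L = 2·L^(-1/2), the labor demand is L(w) = (18/w)^(2).
At w = 4.5: L = 16. At w = 3.6: L = 25.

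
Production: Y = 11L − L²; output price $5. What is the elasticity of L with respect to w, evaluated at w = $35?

From P·MP_L = w with MP_L = 11 − 2L, labor demand is L(w) = (11 − w/5)/2.
dL/dw = −1/(10) = -0.1.
At w = 35, L = 2, so ε = (dL/dw)·(w/L) = (-0.1)·(35/2) = -1.75.

ε = -1.75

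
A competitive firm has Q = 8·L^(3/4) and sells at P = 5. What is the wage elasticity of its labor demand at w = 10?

ε = -4

MP_L = (3/4)·8·L^(-1/4), so P·MP_L = w gives 30·L^(-1/4) = w.
Solving, L(w) = (30/w)^(4). This is a constant-elasticity form: L ∝ w^(−4), so ε = −4.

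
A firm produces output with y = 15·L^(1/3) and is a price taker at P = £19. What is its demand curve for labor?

MP_L = (1/3)·15·L^(-2/3) = 5·L^(-2/3).
Setting P·MP_L = w: 95·L^(-2/3) = w.
Solving for L: L^(-2/3) = w/95, so L = (95/w)^(3/2).

L(w) = (95/w)^(3/2)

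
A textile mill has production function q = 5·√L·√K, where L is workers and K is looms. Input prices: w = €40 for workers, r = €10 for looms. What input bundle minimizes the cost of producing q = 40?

L* = 4, K* = 16

Cost minimization requires the marginal rate of technical substitution to equal the input-price ratio: MP_L/MP_K = w/r.
Here MP_L/MP_K = (1/2)·(K/L)/(1/2) = (K/L). Setting this equal to 40/10 = 4 gives K = 4L.
Substituting into q = 40: 5·L^(1/2)·(4L)^(1/2) = 40.
Solving, L = 4 and K = 16.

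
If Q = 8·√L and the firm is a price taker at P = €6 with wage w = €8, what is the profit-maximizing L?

L* = 9

MP_L = (1/2)·8·L^(-1/2) = 4·L^(-1/2).
Profit maximization for a price taker requires P·MP_L = w: 6·4·L^(-1/2) = 8.
So L^(-1/2) = 1/3, which gives L = 9.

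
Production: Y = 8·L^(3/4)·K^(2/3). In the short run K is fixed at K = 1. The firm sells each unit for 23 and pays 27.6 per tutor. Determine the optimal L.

L* = 625

With K = 1, MP_L = (3/4)·8·L^(-1/4)·1^(2/3) = 6·L^(-1/4).
Profit maximization for a price taker requires P·MP_L = w: 23·6·L^(-1/4) = 27.6.
So L^(-1/4) = 0.2, which gives L = 625.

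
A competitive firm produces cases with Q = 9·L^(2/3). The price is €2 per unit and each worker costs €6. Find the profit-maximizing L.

L* = 8

MP_L = (2/3)·9·L^(-1/3) = 6·L^(-1/3).
Profit maximization for a price taker requires P·MP_L = w: 2·6·L^(-1/3) = 6.
So L^(-1/3) = 0.5, which gives L = 8.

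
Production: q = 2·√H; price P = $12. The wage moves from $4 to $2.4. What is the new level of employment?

From P·MP_H = w with MP_H = H^(-1/2), the labor demand is H(w) = (12/w)^(2).
At w = 4: H = 9. At w = 2.4: H = 25.

H* = 25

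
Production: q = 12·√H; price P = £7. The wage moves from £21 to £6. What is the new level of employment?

H* = 49

From P·MP_H = w with MP_H = 6·H^(-1/2), the labor demand is H(w) = (42/w)^(2).
At w = 21: H = 4. At w = 6: H = 49.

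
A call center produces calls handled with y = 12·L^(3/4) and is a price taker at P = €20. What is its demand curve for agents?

L(w) = (180/w)^(4)

MP_L = (3/4)·12·L^(-1/4) = 9·L^(-1/4).
Setting P·MP_L = w: 180·L^(-1/4) = w.
Solving for L: L^(-1/4) = w/180, so L = (180/w)^(4).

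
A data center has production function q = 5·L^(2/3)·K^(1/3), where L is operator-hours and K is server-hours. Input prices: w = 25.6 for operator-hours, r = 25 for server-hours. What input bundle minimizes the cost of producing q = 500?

L* = 125, K* = 64

Cost minimization requires the marginal rate of technical substitution to equal the input-price ratio: MP_L/MP_K = w/r.
Here MP_L/MP_K = (2/3)·(K/L)/(1/3) = 2·(K/L). Setting this equal to 25.6/25 = 1.024 gives K = 0.512L.
Substituting into q = 500: 5·L^(2/3)·(0.512L)^(1/3) = 500.
Solving, L = 125 and K = 64.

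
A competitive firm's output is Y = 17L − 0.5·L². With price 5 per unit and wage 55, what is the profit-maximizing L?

L* = 6

The marginal product of L is MP_L = 17 − L.
A price-taking firm hires until the value of the marginal product equals the wage: P·MP_L = w, so 5·(17 − L) = 55.
Then 17 − L = 11, giving L = 6.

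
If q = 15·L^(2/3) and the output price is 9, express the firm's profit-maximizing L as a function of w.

MP_L = (2/3)·15·L^(-1/3) = 10·L^(-1/3).
Setting P·MP_L = w: 90·L^(-1/3) = w.
Solving for L: L^(-1/3) = w/90, so L = (90/w)^(3).

L(w) = 729000/w³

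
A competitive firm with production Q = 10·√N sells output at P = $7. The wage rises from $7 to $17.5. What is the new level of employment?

From P·MP_N = w with MP_N = 5·N^(-1/2), the labor demand is N(w) = (35/w)^(2).
At w = 7: N = 25. At w = 17.5: N = 4.

N* = 4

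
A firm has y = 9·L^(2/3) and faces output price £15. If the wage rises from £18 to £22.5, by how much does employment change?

ΔL = -61

From P·MP_L = w with MP_L = 6·L^(-1/3), the labor demand is L(w) = (90/w)^(3).
At w = 18: L = 125. At w = 22.5: L = 64.
ΔL = 64 − 125 = -61.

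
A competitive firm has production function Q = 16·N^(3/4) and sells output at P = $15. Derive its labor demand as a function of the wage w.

N(w) = (180/w)^(4)

MP_N = (3/4)·16·N^(-1/4) = 12·N^(-1/4).
Setting P·MP_N = w: 180·N^(-1/4) = w.
Solving for N: N^(-1/4) = w/180, so N = (180/w)^(4).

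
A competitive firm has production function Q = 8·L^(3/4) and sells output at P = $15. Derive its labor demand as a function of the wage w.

L(w) = (90/w)^(4)

MP_L = (3/4)·8·L^(-1/4) = 6·L^(-1/4).
Setting P·MP_L = w: 90·L^(-1/4) = w.
Solving for L: L^(-1/4) = w/90, so L = (90/w)^(4).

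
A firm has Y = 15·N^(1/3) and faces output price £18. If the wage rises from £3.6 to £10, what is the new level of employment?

N* = 27

From P·MP_N = w with MP_N = 5·N^(-2/3), the labor demand is N(w) = (90/w)^(3/2).
At w = 3.6: N = 125. At w = 10: N = 27.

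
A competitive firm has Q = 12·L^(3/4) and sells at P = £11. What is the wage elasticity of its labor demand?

MP_L = (3/4)·12·L^(-1/4), so P·MP_L = w gives 99·L^(-1/4) = w.
Solving, L(w) = (99/w)^(4). This is a constant-elasticity form: L ∝ w^(−4), so ε = −4.

ε = -4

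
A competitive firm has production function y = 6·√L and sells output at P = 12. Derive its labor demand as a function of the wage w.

MP_L = (1/2)·6·L^(-1/2) = 3·L^(-1/2).
Setting P·MP_L = w: 36·L^(-1/2) = w.
Solving for L: L^(-1/2) = w/36, so L = (36/w)^(2).

L(w) = 1296/w²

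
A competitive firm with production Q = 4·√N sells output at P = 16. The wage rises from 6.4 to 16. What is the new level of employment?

N* = 4

From P·MP_N = w with MP_N = 2·N^(-1/2), the labor demand is N(w) = (32/w)^(2).
At w = 6.4: N = 25. At w = 16: N = 4.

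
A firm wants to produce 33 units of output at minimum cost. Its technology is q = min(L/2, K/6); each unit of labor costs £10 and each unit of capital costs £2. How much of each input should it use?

With a fixed-proportions technology, the cost-minimizing bundle uses no slack in either input: L/2 = K/6 = q.
So L = 2·33 = 66 and K = 6·33 = 198.

L* = 66, K* = 198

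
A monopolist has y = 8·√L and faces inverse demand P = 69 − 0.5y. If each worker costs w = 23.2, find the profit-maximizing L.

Marginal revenue from the inverse demand is MR = 69 − y.
The marginal product is MP_L = 4·L^(-1/2).
A monopolist hires until marginal revenue product equals the wage: MR·MP_L = w.
At L, y = 8·√L. Substituting and solving: (69 − 8·√L)·4·L^(-1/2) = 23.2 gives L = 25.

L* = 25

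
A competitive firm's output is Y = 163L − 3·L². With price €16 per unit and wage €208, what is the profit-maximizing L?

The marginal product of L is MP_L = 163 − 6L.
A price-taking firm hires until the value of the marginal product equals the wage: P·MP_L = w, so 16·(163 − 6L) = 208.
Then 163 − 6L = 13, giving L = 25.

L* = 25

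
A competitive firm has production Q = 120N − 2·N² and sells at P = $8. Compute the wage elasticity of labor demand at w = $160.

From P·MP_N = w with MP_N = 120 − 4N, labor demand is N(w) = (120 − w/8)/4.
dN/dw = −1/(32) = -0.03125.
At w = 160, N = 25, so ε = (dN/dw)·(w/N) = (-0.03125)·(160/25) = -0.2.

ε = -0.2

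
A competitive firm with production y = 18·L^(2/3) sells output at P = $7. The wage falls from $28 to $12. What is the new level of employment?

L* = 343

From P·MP_L = w with MP_L = 12·L^(-1/3), the labor demand is L(w) = (84/w)^(3).
At w = 28: L = 27. At w = 12: L = 343.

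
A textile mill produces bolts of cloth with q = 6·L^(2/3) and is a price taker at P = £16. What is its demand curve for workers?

L(w) = 262144/w³

MP_L = (2/3)·6·L^(-1/3) = 4·L^(-1/3).
Setting P·MP_L = w: 64·L^(-1/3) = w.
Solving for L: L^(-1/3) = w/64, so L = (64/w)^(3).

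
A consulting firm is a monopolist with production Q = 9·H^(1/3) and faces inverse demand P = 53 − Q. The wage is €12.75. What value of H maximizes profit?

Marginal revenue from the inverse demand is MR = 53 − 2Q.
The marginal product is MP_H = 3·H^(-2/3).
A monopolist hires until marginal revenue product equals the wage: MR·MP_H = w.
At H, Q = 9·H^(1/3). Substituting and solving: (53 − 18·H^(1/3))·3·H^(-2/3) = 12.75 gives H = 8.

H* = 8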